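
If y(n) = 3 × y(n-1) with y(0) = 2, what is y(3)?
Computing step by step:
y(0) = 2
y(1) = 3 × 2 = 6
y(2) = 3 × 6 = 18
y(3) = 3 × 18 = 54

54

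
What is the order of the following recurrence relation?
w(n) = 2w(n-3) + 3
The order is the largest lag k for which w(n-k) appears. Here the deepest term is w(n-3) (the 3 term is non-homogeneous and does not affect the order), so the order is 3.

Order 3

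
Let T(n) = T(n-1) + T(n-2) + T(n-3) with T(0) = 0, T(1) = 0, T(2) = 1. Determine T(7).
Computing the sequence terms:
0, 0, 1, 1, 2, 4, 7, 13

13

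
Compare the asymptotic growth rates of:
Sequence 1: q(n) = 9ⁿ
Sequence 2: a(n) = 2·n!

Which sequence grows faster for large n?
Comparing growth rates:
Growth-rate hierarchy: log n ≺ any polynomial ≺ any exponential cⁿ (c>1) ≺ n! ≺ nⁿ.
factorial dominates exponential base 9 asymptotically.

a(n) grows faster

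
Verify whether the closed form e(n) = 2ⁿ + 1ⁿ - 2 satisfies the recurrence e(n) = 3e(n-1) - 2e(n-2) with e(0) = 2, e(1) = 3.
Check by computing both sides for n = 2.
From the recurrence with e(0) = 2, e(1) = 3:
  e(0) = 2, e(1) = 3, e(2) = 5
  so the recurrence gives e(2) = 5.
From the proposed closed form e(n) = 2ⁿ + 1ⁿ - 2:
  e(2) = 3.
The recurrence gives 5 but the closed form gives 3, so the closed form does not satisfy the recurrence.

No, the closed form is incorrect.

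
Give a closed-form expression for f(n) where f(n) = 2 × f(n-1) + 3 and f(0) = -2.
Recurrence: f(n) = 2 × f(n-1) + 3, initial: f(0) = -2.
Try f(n) = A·2ⁿ + C. Substituting: A·2ⁿ + C = 2(A·2ⁿ⁻¹ + C) + 3 = A·2ⁿ + 2C + 3, so C = 2C + 3, giving C = -3. Then f(0) = A - 3 = -2 gives A = 1.

f(n) = 2ⁿ - 3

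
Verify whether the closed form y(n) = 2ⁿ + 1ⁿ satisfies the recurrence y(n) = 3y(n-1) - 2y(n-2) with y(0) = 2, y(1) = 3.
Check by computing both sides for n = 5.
From the recurrence with y(0) = 2, y(1) = 3:
  y(0) = 2, y(1) = 3, y(2) = 5, y(3) = 9, y(4) = 17, y(5) = 33
  so the recurrence gives y(5) = 33.
From the proposed closed form y(n) = 2ⁿ + 1ⁿ:
  y(5) = 33.
Both sides give 33 at n = 5, and the initial condition(s) match, so the closed form is consistent.

Yes, the closed form is correct.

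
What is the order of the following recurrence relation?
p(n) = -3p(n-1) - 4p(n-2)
The order is the largest lag k for which p(n-k) appears. Here the deepest term is p(n-2), so the order is 2.

Order 2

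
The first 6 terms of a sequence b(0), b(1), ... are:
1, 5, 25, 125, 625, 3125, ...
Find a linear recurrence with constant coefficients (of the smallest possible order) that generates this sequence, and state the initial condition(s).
Look for the lowest-order linear relation among consecutive terms.
Observation: each term is 5× the previous.
Check at n=2: 5·5 = 25. ✓

b(n) = 5 × b(n-1), b(0) = 1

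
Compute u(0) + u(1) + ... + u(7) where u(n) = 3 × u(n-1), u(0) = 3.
Computing the sequence terms: 3, 9, 27, 81, 243, 729, 2187, 6561
Adding these values together:

9840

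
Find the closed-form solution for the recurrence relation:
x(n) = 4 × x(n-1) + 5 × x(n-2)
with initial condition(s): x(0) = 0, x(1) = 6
Recurrence: x(n) = 4 × x(n-1) + 5 × x(n-2), initial: x(0) = 0, x(1) = 6.
Characteristic equation: r² - 4r - 5 = 0, which factors as (r - 5)(r + 1) = 0, so r = 5, -1. General solution x(n) = A·5ⁿ + B·(-1)ⁿ. From x(0) = 0: A + B = 0. From x(1) = 6: 5A - 1B = 6. Solving gives A = 1, B = -1.

x(n) = 5ⁿ - (-1)ⁿ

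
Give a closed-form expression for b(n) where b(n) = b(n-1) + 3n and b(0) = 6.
Recurrence: b(n) = b(n-1) + 3n, initial: b(0) = 6.
Telescoping: b(n) = b(0) + 3·Σᵢ₌₁ⁿ i = 6 + 3·n(n+1)/2.

b(n) = 3·n(n+1)/2 + 6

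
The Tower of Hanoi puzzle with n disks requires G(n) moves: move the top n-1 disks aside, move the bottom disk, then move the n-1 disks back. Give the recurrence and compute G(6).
Moving n disks = move the top n-1 disks aside (G(n-1) moves) + move the largest disk (1 move) + move the n-1 disks back on top (G(n-1) moves), so G(n) = 2G(n-1) + 1, with G(1) = 1 (a single disk takes one move).
First terms: 1, 3, 7, 15, 31, 63, … — each is one less than a power of 2. Indeed G(n) + 1 = 2(G(n-1) + 1) with G(1) + 1 = 2, so G(n) + 1 = 2ⁿ and G(n) = 2ⁿ - 1.
Hence G(6) = 2^6 - 1 = 64 - 1 = 63.

G(n) = 2G(n-1) + 1, G(1) = 1; G(6) = 63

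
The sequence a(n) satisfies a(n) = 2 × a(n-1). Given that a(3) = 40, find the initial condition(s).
In general a(n) = 2ⁿ · a(0). At n = 3: a(0) = a(3) / 2^3 = 40 / 8 = 5.

a(0) = 5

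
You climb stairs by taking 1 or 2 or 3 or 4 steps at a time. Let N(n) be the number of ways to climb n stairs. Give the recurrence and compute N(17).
Condition on the size of the last step (1 to 4): before it there were n-1, …, n-4 stairs climbed, and these cases are disjoint, so N(n) = N(n-1) + N(n-2) + N(n-3) + N(n-4) (order-4 linear recurrence).
Initial conditions by direct count (compositions of i into parts ≤ 4): N(1) = 1; N(2) = 2; N(3) = 4; N(4) = 8.
Iterating the recurrence: N(5) = 15, N(6) = 29, N(7) = 56, N(8) = 108, N(9) = 208, N(10) = 401, N(11) = 773, N(12) = 1490, N(13) = 2872, N(14) = 5536, N(15) = 10671, N(16) = 20569, N(17) = 39648.

N(n) = N(n-1) + N(n-2) + N(n-3) + N(n-4), N(1) = 1, N(2) = 2, N(3) = 4, N(4) = 8; N(17) = 39648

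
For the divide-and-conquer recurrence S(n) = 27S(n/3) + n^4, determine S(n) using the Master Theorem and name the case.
Master Theorem template: S(n) = a·S(n/b) + f(n).
Here: a=27, b=3, f(n)=n^4
Compute log_b(a) = log_3(27) = 3.
f(n) = n^4 = Ω(n^(3+ε)) with ε = 1, and the regularity condition holds (a·f(n/b) = (a/b^4)·f(n) with a/b^4 = 3^-1 < 1). Case 3: S(n) = Θ(f(n)) = Θ(n^4).

Case 3: S(n) = Θ(n^4)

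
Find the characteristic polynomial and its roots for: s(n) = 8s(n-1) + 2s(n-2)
Substitute s(n) = rⁿ and divide through by rⁿ⁻²: r² - 8r - 2 = 0
Discriminant: 8² + 4·2 = 72, not a perfect square, so by the quadratic formula r = (8 ± √72)/2.
General solution: s(n) = A·r₁ⁿ + B·r₂ⁿ where r₁,r₂ = (8 ± √72)/2

Characteristic: r² - 8r - 2 = 0, Roots: r = (8 ± √72)/2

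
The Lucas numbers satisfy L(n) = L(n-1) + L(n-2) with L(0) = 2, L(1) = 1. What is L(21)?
Computing the sequence terms:
2, 1, 3, 4, 7, 11, 18, 29, 47, 76, 123, 199, 322, 521, 843, 1364, 2207, 3571, 5778, 9349, 15127, 24476

24476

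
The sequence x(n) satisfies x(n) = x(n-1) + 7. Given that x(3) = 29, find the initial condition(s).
x(3) = x(0) + 3·7, so x(0) = 29 - 21 = 8.

x(0) = 8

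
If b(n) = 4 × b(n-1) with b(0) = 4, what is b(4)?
Computing step by step:
b(0) = 4
b(1) = 4 × 4 = 16
b(2) = 4 × 16 = 64
b(3) = 4 × 64 = 256
b(4) = 4 × 256 = 1024

1024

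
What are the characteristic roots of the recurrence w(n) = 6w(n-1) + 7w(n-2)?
Substitute w(n) = rⁿ and divide through by rⁿ⁻²: r² - 6r - 7 = 0
Factor: (r + 1)(r - 7) = 0, so r = -1, 7.
General solution: w(n) = A·(-1)ⁿ + B·7ⁿ

Characteristic: r² - 6r - 7 = 0, Roots: r = -1, 7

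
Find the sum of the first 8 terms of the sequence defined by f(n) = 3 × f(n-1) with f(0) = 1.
Computing the sequence terms: 1, 3, 9, 27, 81, 243, 729, 2187
Adding these values together:

3280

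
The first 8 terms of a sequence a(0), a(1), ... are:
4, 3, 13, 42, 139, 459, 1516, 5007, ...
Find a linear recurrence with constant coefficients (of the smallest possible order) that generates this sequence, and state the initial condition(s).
Look for the lowest-order linear relation among consecutive terms.
Observation: a(n) - 3·a(n-1) - (1)·a(n-2) = 0 holds for the shown terms, and no order-1 relation a(n) = α·a(n-1) + β fits.
Check at n=3: 3·13 + (1)·3 = 42. ✓

a(n) = 3a(n-1) + a(n-2), a(0) = 4, a(1) = 3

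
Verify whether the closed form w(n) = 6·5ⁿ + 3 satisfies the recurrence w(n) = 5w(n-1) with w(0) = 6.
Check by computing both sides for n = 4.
From the recurrence with w(0) = 6:
  w(0) = 6, w(1) = 30, w(2) = 150, w(3) = 750, w(4) = 3750
  so the recurrence gives w(4) = 3750.
From the proposed closed form w(n) = 6·5ⁿ + 3:
  w(4) = 3753.
The recurrence gives 3750 but the closed form gives 3753, so the closed form does not satisfy the recurrence.

No, the closed form is incorrect.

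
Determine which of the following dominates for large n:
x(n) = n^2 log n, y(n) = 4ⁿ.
Comparing growth rates:
Growth-rate hierarchy: log n ≺ any polynomial ≺ any exponential cⁿ (c>1) ≺ n! ≺ nⁿ.
exponential base 4 dominates polynomial degree 2 (with log factor) asymptotically.

y(n) grows faster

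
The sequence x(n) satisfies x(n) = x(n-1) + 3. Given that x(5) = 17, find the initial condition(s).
x(5) = x(0) + 5·3, so x(0) = 17 - 15 = 2.

x(0) = 2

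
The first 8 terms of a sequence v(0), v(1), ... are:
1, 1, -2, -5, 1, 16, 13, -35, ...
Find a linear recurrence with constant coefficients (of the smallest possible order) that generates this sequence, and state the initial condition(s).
Look for the lowest-order linear relation among consecutive terms.
Observation: v(n) - 1·v(n-1) - (-3)·v(n-2) = 0 holds for the shown terms, and no order-1 relation v(n) = α·v(n-1) + β fits.
Check at n=3: 1·-2 + (-3)·1 = -5. ✓

v(n) = v(n-1) - 3v(n-2), v(0) = 1, v(1) = 1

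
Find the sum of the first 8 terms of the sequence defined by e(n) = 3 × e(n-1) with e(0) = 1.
Computing the sequence terms: 1, 3, 9, 27, 81, 243, 729, 2187
Adding these values together:

3280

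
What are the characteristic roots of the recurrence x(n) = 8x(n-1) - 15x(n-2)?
Substitute x(n) = rⁿ and divide through by rⁿ⁻²: r² - 8r + 15 = 0
Factor: (r - 3)(r - 5) = 0, so r = 3, 5.
General solution: x(n) = A·3ⁿ + B·5ⁿ

Characteristic: r² - 8r + 15 = 0, Roots: r = 3, 5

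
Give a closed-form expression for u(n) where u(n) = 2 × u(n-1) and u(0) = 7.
Recurrence: u(n) = 2 × u(n-1), initial: u(0) = 7.
Each term is 2 times the previous, so this is geometric with ratio 2. After n steps: u(n) = u(0)·2ⁿ = 7·2ⁿ.

u(n) = 7·2ⁿ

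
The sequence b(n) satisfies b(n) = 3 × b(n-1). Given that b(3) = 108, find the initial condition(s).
In general b(n) = 3ⁿ · b(0). At n = 3: b(0) = b(3) / 3^3 = 108 / 27 = 4.

b(0) = 4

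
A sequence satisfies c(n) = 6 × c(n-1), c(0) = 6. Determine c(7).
Computing step by step:
c(0) = 6
c(1) = 6 × 6 = 36
c(2) = 6 × 36 = 216
c(3) = 6 × 216 = 1296
c(4) = 6 × 1296 = 7776
c(5) = 6 × 7776 = 46656
c(6) = 6 × 46656 = 279936
c(7) = 6 × 279936 = 1679616

1679616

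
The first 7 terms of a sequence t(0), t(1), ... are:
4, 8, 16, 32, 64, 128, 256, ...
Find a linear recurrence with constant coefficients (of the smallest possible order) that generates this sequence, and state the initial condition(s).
Look for the lowest-order linear relation among consecutive terms.
Observation: each term is 2× the previous.
Check at n=2: 2·8 = 16. ✓

t(n) = 2 × t(n-1), t(0) = 4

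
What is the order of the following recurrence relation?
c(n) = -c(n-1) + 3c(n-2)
The order is the largest lag k for which c(n-k) appears. Here the deepest term is c(n-2), so the order is 2.

Order 2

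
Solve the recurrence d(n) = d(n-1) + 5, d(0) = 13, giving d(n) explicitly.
Recurrence: d(n) = d(n-1) + 5, initial: d(0) = 13.
Each step adds 5, so d(n) = d(0) + 5n = 5n + 13.

d(n) = 5n + 13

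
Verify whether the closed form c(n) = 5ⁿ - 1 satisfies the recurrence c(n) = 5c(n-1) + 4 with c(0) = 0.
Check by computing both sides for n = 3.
From the recurrence with c(0) = 0:
  c(0) = 0, c(1) = 4, c(2) = 24, c(3) = 124
  so the recurrence gives c(3) = 124.
From the proposed closed form c(n) = 5ⁿ - 1:
  c(3) = 124.
Both sides give 124 at n = 3, and the initial condition(s) match, so the closed form is consistent.

Yes, the closed form is correct.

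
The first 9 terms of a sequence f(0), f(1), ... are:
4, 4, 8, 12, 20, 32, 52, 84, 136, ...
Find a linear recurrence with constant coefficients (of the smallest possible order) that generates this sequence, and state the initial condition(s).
Look for the lowest-order linear relation among consecutive terms.
Observation: f(n) - 1·f(n-1) - (1)·f(n-2) = 0 holds for the shown terms, and no order-1 relation f(n) = α·f(n-1) + β fits.
Check at n=3: 1·8 + (1)·4 = 12. ✓

f(n) = f(n-1) + f(n-2), f(0) = 4, f(1) = 4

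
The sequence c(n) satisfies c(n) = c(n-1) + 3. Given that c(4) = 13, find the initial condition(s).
c(4) = c(0) + 4·3, so c(0) = 13 - 12 = 1.

c(0) = 1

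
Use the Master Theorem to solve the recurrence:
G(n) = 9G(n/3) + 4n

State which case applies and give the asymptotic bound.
Master Theorem template: G(n) = a·G(n/b) + f(n).
Here: a=9, b=3, f(n)=4n
Compute log_b(a) = log_3(9) = 2.
f(n) = 4n = O(n^(2-ε)) with ε = 1. Case 1: G(n) = Θ(n^log_b(a)) = Θ(n^2).

Case 1: G(n) = Θ(n^2)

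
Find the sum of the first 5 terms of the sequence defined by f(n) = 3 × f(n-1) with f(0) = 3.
Computing the sequence terms: 3, 9, 27, 81, 243
Adding these values together:

363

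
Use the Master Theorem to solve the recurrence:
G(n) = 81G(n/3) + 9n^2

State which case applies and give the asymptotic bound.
Master Theorem template: G(n) = a·G(n/b) + f(n).
Here: a=81, b=3, f(n)=9n^2
Compute log_b(a) = log_3(81) = 4.
f(n) = 9n^2 = O(n^(4-ε)) with ε = 2. Case 1: G(n) = Θ(n^log_b(a)) = Θ(n^4).

Case 1: G(n) = Θ(n^4)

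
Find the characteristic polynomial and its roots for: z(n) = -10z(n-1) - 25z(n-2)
Substitute z(n) = rⁿ and divide through by rⁿ⁻²: r² + 10r + 25 = 0
Factor: (r + 5)² = 0, so r = -5 (double root).
General solution: z(n) = (A + Bn)·(-5)ⁿ

Characteristic: r² + 10r + 25 = 0, Roots: r = -5 (double root)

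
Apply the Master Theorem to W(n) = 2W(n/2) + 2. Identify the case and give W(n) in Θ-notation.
Master Theorem template: W(n) = a·W(n/b) + f(n).
Here: a=2, b=2, f(n)=2
Compute log_b(a) = log_2(2) = 1.
f(n) = 2 = O(n^(1-ε)) with ε = 1. Case 1: W(n) = Θ(n^log_b(a)) = Θ(n).

Case 1: W(n) = Θ(n)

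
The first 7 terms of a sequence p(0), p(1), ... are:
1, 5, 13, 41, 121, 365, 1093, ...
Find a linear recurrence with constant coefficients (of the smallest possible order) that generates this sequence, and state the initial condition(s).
Look for the lowest-order linear relation among consecutive terms.
Observation: p(n) - 2·p(n-1) - (3)·p(n-2) = 0 holds for the shown terms, and no order-1 relation p(n) = α·p(n-1) + β fits.
Check at n=3: 2·13 + (3)·5 = 41. ✓

p(n) = 2p(n-1) + 3p(n-2), p(0) = 1, p(1) = 5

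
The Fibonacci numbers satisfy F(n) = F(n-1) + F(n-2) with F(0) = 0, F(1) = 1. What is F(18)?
Computing the sequence terms:
0, 1, 1, 2, 3, 5, 8, 13, 21, 34, 55, 89, 144, 233, 377, 610, 987, 1597, 2584

2584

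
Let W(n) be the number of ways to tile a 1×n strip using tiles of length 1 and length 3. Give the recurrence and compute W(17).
Condition on the last tile: it has length 1 (leaving a 1×(n-1) strip) or length 3 (leaving a 1×(n-3) strip), so W(n) = W(n-1) + W(n-3) (order-3 linear recurrence).
For 0 ≤ i < 3 only unit tiles fit, so W(i) = 1.
Iterating the recurrence: W(3) = 2, W(4) = 3, W(5) = 4, W(6) = 6, W(7) = 9, W(8) = 13, W(9) = 19, W(10) = 28, W(11) = 41, W(12) = 60, W(13) = 88, W(14) = 129, W(15) = 189, W(16) = 277, W(17) = 406.

W(n) = W(n-1) + W(n-3), with W(i) = 1 for 0 ≤ i < 3; W(17) = 406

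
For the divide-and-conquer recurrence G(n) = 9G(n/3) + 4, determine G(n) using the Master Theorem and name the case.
Master Theorem template: G(n) = a·G(n/b) + f(n).
Here: a=9, b=3, f(n)=4
Compute log_b(a) = log_3(9) = 2.
f(n) = 4 = O(n^(2-ε)) with ε = 2. Case 1: G(n) = Θ(n^log_b(a)) = Θ(n^2).

Case 1: G(n) = Θ(n^2)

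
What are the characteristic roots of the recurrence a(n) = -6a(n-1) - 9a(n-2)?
Substitute a(n) = rⁿ and divide through by rⁿ⁻²: r² + 6r + 9 = 0
Factor: (r + 3)² = 0, so r = -3 (double root).
General solution: a(n) = (A + Bn)·(-3)ⁿ

Characteristic: r² + 6r + 9 = 0, Roots: r = -3 (double root)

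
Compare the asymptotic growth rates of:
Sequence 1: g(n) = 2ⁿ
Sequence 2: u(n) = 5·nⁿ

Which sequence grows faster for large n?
Comparing growth rates:
Growth-rate hierarchy: log n ≺ any polynomial ≺ any exponential cⁿ (c>1) ≺ n! ≺ nⁿ.
super-exponential nⁿ dominates exponential base 2 asymptotically.

u(n) grows faster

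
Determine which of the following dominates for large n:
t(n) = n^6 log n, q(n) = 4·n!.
Comparing growth rates:
Growth-rate hierarchy: log n ≺ any polynomial ≺ any exponential cⁿ (c>1) ≺ n! ≺ nⁿ.
factorial dominates polynomial degree 6 (with log factor) asymptotically.

q(n) grows faster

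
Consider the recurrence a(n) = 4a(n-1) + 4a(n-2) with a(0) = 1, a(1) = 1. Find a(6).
Computing the sequence terms:
1, 1, 8, 36, 176, 848, 4096

4096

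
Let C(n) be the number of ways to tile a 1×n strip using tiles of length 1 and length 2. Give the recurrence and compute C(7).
Condition on the last tile: it has length 1 (leaving a 1×(n-1) strip) or length 2 (leaving a 1×(n-2) strip), so C(n) = C(n-1) + C(n-2) (order-2 linear recurrence).
For 0 ≤ i < 2 only unit tiles fit, so C(i) = 1.
Iterating the recurrence: C(2) = 2, C(3) = 3, C(4) = 5, C(5) = 8, C(6) = 13, C(7) = 21.

C(n) = C(n-1) + C(n-2), with C(i) = 1 for 0 ≤ i < 2; C(7) = 21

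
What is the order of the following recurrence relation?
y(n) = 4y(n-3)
The order is the largest lag k for which y(n-k) appears. Here the deepest term is y(n-3), so the order is 3.

Order 3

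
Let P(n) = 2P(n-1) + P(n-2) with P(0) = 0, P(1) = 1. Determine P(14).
Computing the sequence terms:
0, 1, 2, 5, 12, 29, 70, 169, 408, 985, 2378, 5741, 13860, 33461, 80782

80782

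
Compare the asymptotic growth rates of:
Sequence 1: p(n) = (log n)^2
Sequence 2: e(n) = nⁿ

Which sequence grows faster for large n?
Comparing growth rates:
Growth-rate hierarchy: log n ≺ any polynomial ≺ any exponential cⁿ (c>1) ≺ n! ≺ nⁿ.
super-exponential nⁿ dominates polylogarithmic (log n)^2 asymptotically.

e(n) grows faster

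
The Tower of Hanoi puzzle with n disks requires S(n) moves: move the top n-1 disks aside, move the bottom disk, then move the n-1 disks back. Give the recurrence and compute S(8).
Moving n disks = move the top n-1 disks aside (S(n-1) moves) + move the largest disk (1 move) + move the n-1 disks back on top (S(n-1) moves), so S(n) = 2S(n-1) + 1, with S(1) = 1 (a single disk takes one move).
First terms: 1, 3, 7, 15, 31, 63, … — each is one less than a power of 2. Indeed S(n) + 1 = 2(S(n-1) + 1) with S(1) + 1 = 2, so S(n) + 1 = 2ⁿ and S(n) = 2ⁿ - 1.
Hence S(8) = 2^8 - 1 = 256 - 1 = 255.

S(n) = 2S(n-1) + 1, S(1) = 1; S(8) = 255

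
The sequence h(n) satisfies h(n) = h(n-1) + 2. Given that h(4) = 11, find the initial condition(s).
h(4) = h(0) + 4·2, so h(0) = 11 - 8 = 3.

h(0) = 3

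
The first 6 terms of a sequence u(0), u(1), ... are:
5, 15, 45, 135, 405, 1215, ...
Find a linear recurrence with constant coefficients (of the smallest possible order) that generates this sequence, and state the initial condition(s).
Look for the lowest-order linear relation among consecutive terms.
Observation: each term is 3× the previous.
Check at n=2: 3·15 = 45. ✓

u(n) = 3 × u(n-1), u(0) = 5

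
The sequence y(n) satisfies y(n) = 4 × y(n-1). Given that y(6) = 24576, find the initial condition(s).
In general y(n) = 4ⁿ · y(0). At n = 6: y(0) = y(6) / 4^6 = 24576 / 4096 = 6.

y(0) = 6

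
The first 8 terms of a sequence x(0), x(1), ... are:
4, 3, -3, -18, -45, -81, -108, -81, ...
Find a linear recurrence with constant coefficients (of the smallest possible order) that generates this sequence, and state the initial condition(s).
Look for the lowest-order linear relation among consecutive terms.
Observation: x(n) - 3·x(n-1) - (-3)·x(n-2) = 0 holds for the shown terms, and no order-1 relation x(n) = α·x(n-1) + β fits.
Check at n=3: 3·-3 + (-3)·3 = -18. ✓

x(n) = 3x(n-1) - 3x(n-2), x(0) = 4, x(1) = 3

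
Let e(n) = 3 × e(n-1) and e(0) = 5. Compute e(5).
Computing step by step:
e(0) = 5
e(1) = 3 × 5 = 15
e(2) = 3 × 15 = 45
e(3) = 3 × 45 = 135
e(4) = 3 × 135 = 405
e(5) = 3 × 405 = 1215

1215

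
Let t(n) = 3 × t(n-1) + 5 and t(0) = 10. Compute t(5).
Computing step by step:
t(0) = 10
t(1) = 3 × 10 + 5 = 35
t(2) = 3 × 35 + 5 = 110
t(3) = 3 × 110 + 5 = 335
t(4) = 3 × 335 + 5 = 1010
t(5) = 3 × 1010 + 5 = 3035

3035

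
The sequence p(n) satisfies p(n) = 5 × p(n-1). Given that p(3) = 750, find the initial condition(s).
In general p(n) = 5ⁿ · p(0). At n = 3: p(0) = p(3) / 5^3 = 750 / 125 = 6.

p(0) = 6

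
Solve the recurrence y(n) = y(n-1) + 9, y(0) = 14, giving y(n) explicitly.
Recurrence: y(n) = y(n-1) + 9, initial: y(0) = 14.
Each step adds 9, so y(n) = y(0) + 9n = 9n + 14.

y(n) = 9n + 14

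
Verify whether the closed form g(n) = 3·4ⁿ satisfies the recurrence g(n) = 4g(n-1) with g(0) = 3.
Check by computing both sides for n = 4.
From the recurrence with g(0) = 3:
  g(0) = 3, g(1) = 12, g(2) = 48, g(3) = 192, g(4) = 768
  so the recurrence gives g(4) = 768.
From the proposed closed form g(n) = 3·4ⁿ:
  g(4) = 768.
Both sides give 768 at n = 4, and the initial condition(s) match, so the closed form is consistent.

Yes, the closed form is correct.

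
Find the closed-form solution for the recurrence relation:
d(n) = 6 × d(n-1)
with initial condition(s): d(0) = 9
Recurrence: d(n) = 6 × d(n-1), initial: d(0) = 9.
Each term is 6 times the previous, so this is geometric with ratio 6. After n steps: d(n) = d(0)·6ⁿ = 9·6ⁿ.

d(n) = 9·6ⁿ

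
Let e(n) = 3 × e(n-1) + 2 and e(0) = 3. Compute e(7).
Computing step by step:
e(0) = 3
e(1) = 3 × 3 + 2 = 11
e(2) = 3 × 11 + 2 = 35
e(3) = 3 × 35 + 2 = 107
e(4) = 3 × 107 + 2 = 323
e(5) = 3 × 323 + 2 = 971
e(6) = 3 × 971 + 2 = 2915
e(7) = 3 × 2915 + 2 = 8747

8747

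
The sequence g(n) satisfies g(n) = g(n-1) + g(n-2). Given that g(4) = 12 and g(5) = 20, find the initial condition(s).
Work backwards using g(k) = g(k+2) - g(k+1):
g(3) = g(5) - g(4) = 20 - 12 = 8
g(2) = g(4) - g(3) = 12 - 8 = 4
g(1) = g(3) - g(2) = 8 - 4 = 4
g(0) = g(2) - g(1) = 4 - 4 = 0

g(0) = 0, g(1) = 4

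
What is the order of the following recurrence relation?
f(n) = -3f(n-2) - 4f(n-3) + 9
The order is the largest lag k for which f(n-k) appears. Here the deepest term is f(n-3) (the 9 term is non-homogeneous and does not affect the order), so the order is 3.

Order 3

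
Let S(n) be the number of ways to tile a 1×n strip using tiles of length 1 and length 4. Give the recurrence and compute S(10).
Condition on the last tile: it has length 1 (leaving a 1×(n-1) strip) or length 4 (leaving a 1×(n-4) strip), so S(n) = S(n-1) + S(n-4) (order-4 linear recurrence).
For 0 ≤ i < 4 only unit tiles fit, so S(i) = 1.
Iterating the recurrence: S(4) = 2, S(5) = 3, S(6) = 4, S(7) = 5, S(8) = 7, S(9) = 10, S(10) = 14.

S(n) = S(n-1) + S(n-4), with S(i) = 1 for 0 ≤ i < 4; S(10) = 14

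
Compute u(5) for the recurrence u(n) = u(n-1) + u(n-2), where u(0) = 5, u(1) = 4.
Computing the sequence terms:
5, 4, 9, 13, 22, 35

35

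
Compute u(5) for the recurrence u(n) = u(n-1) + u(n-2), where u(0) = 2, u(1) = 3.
Computing the sequence terms:
2, 3, 5, 8, 13, 21

21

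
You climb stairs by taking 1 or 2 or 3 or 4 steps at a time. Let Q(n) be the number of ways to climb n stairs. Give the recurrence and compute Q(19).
Condition on the size of the last step (1 to 4): before it there were n-1, …, n-4 stairs climbed, and these cases are disjoint, so Q(n) = Q(n-1) + Q(n-2) + Q(n-3) + Q(n-4) (order-4 linear recurrence).
Initial conditions by direct count (compositions of i into parts ≤ 4): Q(1) = 1; Q(2) = 2; Q(3) = 4; Q(4) = 8.
Iterating the recurrence: Q(5) = 15, Q(6) = 29, Q(7) = 56, Q(8) = 108, Q(9) = 208, Q(10) = 401, Q(11) = 773, Q(12) = 1490, Q(13) = 2872, Q(14) = 5536, Q(15) = 10671, Q(16) = 20569, Q(17) = 39648, Q(18) = 76424, Q(19) = 147312.

Q(n) = Q(n-1) + Q(n-2) + Q(n-3) + Q(n-4), Q(1) = 1, Q(2) = 2, Q(3) = 4, Q(4) = 8; Q(19) = 147312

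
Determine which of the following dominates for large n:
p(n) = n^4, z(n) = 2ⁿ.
Comparing growth rates:
Growth-rate hierarchy: log n ≺ any polynomial ≺ any exponential cⁿ (c>1) ≺ n! ≺ nⁿ.
exponential base 2 dominates polynomial degree 4 asymptotically.

z(n) grows faster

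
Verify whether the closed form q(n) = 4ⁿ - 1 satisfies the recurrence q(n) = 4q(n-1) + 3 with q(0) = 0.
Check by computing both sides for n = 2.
From the recurrence with q(0) = 0:
  q(0) = 0, q(1) = 3, q(2) = 15
  so the recurrence gives q(2) = 15.
From the proposed closed form q(n) = 4ⁿ - 1:
  q(2) = 15.
Both sides give 15 at n = 2, and the initial condition(s) match, so the closed form is consistent.

Yes, the closed form is correct.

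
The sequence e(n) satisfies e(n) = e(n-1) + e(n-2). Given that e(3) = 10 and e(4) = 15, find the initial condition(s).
Work backwards using e(k) = e(k+2) - e(k+1):
e(2) = e(4) - e(3) = 15 - 10 = 5
e(1) = e(3) - e(2) = 10 - 5 = 5
e(0) = e(2) - e(1) = 5 - 5 = 0

e(0) = 0, e(1) = 5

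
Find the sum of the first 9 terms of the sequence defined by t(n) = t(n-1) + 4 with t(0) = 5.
Computing the sequence terms: 5, 9, 13, 17, 21, 25, 29, 33, 37
Adding these values together:

189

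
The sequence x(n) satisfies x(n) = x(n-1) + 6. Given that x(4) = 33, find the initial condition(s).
x(4) = x(0) + 4·6, so x(0) = 33 - 24 = 9.

x(0) = 9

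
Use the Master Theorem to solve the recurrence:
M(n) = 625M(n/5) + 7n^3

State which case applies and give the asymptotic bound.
Master Theorem template: M(n) = a·M(n/b) + f(n).
Here: a=625, b=5, f(n)=7n^3
Compute log_b(a) = log_5(625) = 4.
f(n) = 7n^3 = O(n^(4-ε)) with ε = 1. Case 1: M(n) = Θ(n^log_b(a)) = Θ(n^4).

Case 1: M(n) = Θ(n^4)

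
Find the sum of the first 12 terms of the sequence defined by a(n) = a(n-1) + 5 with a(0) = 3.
Computing the sequence terms: 3, 8, 13, 18, 23, 28, 33, 38, 43, 48, 53, 58
Adding these values together:

366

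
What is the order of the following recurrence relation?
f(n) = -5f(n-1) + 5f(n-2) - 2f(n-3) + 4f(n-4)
The order is the largest lag k for which f(n-k) appears. Here the deepest term is f(n-4), so the order is 4.

Order 4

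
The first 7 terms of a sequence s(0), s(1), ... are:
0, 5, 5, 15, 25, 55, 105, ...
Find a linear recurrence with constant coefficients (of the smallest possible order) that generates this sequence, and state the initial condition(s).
Look for the lowest-order linear relation among consecutive terms.
Observation: s(n) - 1·s(n-1) - (2)·s(n-2) = 0 holds for the shown terms, and no order-1 relation s(n) = α·s(n-1) + β fits.
Check at n=3: 1·5 + (2)·5 = 15. ✓

s(n) = s(n-1) + 2s(n-2), s(0) = 0, s(1) = 5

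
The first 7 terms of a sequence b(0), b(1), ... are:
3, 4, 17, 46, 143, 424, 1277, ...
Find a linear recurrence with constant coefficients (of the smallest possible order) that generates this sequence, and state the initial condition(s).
Look for the lowest-order linear relation among consecutive terms.
Observation: b(n) - 2·b(n-1) - (3)·b(n-2) = 0 holds for the shown terms, and no order-1 relation b(n) = α·b(n-1) + β fits.
Check at n=3: 2·17 + (3)·4 = 46. ✓

b(n) = 2b(n-1) + 3b(n-2), b(0) = 3, b(1) = 4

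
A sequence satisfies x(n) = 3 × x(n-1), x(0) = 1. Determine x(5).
Computing step by step:
x(0) = 1
x(1) = 3 × 1 = 3
x(2) = 3 × 3 = 9
x(3) = 3 × 9 = 27
x(4) = 3 × 27 = 81
x(5) = 3 × 81 = 243

243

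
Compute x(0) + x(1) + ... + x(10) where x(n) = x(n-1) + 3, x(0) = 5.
Computing the sequence terms: 5, 8, 11, 14, 17, 20, 23, 26, 29, 32, 35
Adding these values together:

220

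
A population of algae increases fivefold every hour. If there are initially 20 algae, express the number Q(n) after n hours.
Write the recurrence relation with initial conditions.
Each hour multiplies the count by 5, so the count after n hours depends only on the count after n-1 hours: Q(n) = 5 × Q(n-1). The starting count gives Q(0) = 20.
Unrolling n times gives the closed form Q(n) = 20 × 5ⁿ.

Q(n) = 5 × Q(n-1), Q(0) = 20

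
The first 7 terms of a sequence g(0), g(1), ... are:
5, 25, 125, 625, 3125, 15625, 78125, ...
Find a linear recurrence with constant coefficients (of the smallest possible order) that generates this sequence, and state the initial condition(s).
Look for the lowest-order linear relation among consecutive terms.
Observation: each term is 5× the previous.
Check at n=2: 5·25 = 125. ✓

g(n) = 5 × g(n-1), g(0) = 5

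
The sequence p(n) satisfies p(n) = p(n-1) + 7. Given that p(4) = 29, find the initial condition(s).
p(4) = p(0) + 4·7, so p(0) = 29 - 28 = 1.

p(0) = 1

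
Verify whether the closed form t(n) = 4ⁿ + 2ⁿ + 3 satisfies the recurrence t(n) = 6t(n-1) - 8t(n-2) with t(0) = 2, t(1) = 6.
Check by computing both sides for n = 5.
From the recurrence with t(0) = 2, t(1) = 6:
  t(0) = 2, t(1) = 6, t(2) = 20, t(3) = 72, t(4) = 272, t(5) = 1056
  so the recurrence gives t(5) = 1056.
From the proposed closed form t(n) = 4ⁿ + 2ⁿ + 3:
  t(5) = 1059.
The recurrence gives 1056 but the closed form gives 1059, so the closed form does not satisfy the recurrence.

No, the closed form is incorrect.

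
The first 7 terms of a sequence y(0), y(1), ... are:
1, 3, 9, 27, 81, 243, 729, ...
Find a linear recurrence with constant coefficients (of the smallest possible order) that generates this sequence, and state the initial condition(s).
Look for the lowest-order linear relation among consecutive terms.
Observation: each term is 3× the previous.
Check at n=2: 3·3 = 9. ✓

y(n) = 3 × y(n-1), y(0) = 1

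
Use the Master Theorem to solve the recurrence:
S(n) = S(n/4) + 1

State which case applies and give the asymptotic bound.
Master Theorem template: S(n) = a·S(n/b) + f(n).
Here: a=1, b=4, f(n)=1
Compute log_b(a) = log_4(1) = 0.
f(n) = 1 = Θ(1). Case 2: S(n) = Θ(log n).

Case 2: S(n) = Θ(log n)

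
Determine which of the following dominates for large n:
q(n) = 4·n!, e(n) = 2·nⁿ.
Comparing growth rates:
Growth-rate hierarchy: log n ≺ any polynomial ≺ any exponential cⁿ (c>1) ≺ n! ≺ nⁿ.
super-exponential nⁿ dominates factorial asymptotically.

e(n) grows faster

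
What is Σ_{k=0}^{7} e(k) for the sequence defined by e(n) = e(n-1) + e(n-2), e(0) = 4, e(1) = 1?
Computing the sequence terms: 4, 1, 5, 6, 11, 17, 28, 45
Adding these values together:

117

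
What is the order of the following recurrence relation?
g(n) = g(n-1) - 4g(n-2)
The order is the largest lag k for which g(n-k) appears. Here the deepest term is g(n-2), so the order is 2.

Order 2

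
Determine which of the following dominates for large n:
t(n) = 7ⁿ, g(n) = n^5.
Comparing growth rates:
Growth-rate hierarchy: log n ≺ any polynomial ≺ any exponential cⁿ (c>1) ≺ n! ≺ nⁿ.
exponential base 7 dominates polynomial degree 5 asymptotically.

t(n) grows faster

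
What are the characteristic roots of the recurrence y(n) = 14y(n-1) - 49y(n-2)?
Substitute y(n) = rⁿ and divide through by rⁿ⁻²: r² - 14r + 49 = 0
Factor: (r - 7)² = 0, so r = 7 (double root).
General solution: y(n) = (A + Bn)·7ⁿ

Characteristic: r² - 14r + 49 = 0, Roots: r = 7 (double root)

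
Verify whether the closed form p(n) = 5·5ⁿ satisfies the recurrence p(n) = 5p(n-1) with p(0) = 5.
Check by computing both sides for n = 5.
From the recurrence with p(0) = 5:
  p(0) = 5, p(1) = 25, p(2) = 125, p(3) = 625, p(4) = 3125, p(5) = 15625
  so the recurrence gives p(5) = 15625.
From the proposed closed form p(n) = 5·5ⁿ:
  p(5) = 15625.
Both sides give 15625 at n = 5, and the initial condition(s) match, so the closed form is consistent.

Yes, the closed form is correct.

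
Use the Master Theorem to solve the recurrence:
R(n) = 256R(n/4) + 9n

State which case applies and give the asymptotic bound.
Master Theorem template: R(n) = a·R(n/b) + f(n).
Here: a=256, b=4, f(n)=9n
Compute log_b(a) = log_4(256) = 4.
f(n) = 9n = O(n^(4-ε)) with ε = 3. Case 1: R(n) = Θ(n^log_b(a)) = Θ(n^4).

Case 1: R(n) = Θ(n^4)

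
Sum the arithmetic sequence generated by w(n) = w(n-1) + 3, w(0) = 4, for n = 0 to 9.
Computing the sequence terms: 4, 7, 10, 13, 16, 19, 22, 25, 28, 31
Adding these values together:

175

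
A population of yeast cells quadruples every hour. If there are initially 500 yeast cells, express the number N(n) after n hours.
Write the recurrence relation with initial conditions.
Each hour multiplies the count by 4, so the count after n hours depends only on the count after n-1 hours: N(n) = 4 × N(n-1). The starting count gives N(0) = 500.
Unrolling n times gives the closed form N(n) = 500 × 4ⁿ.

N(n) = 4 × N(n-1), N(0) = 500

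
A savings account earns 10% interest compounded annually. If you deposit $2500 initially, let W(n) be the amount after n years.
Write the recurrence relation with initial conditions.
Each year the balance grows by 10%, i.e. is multiplied by 1 + 10/100 = 1.1, so W(n) = 1.1 × W(n-1). The initial deposit gives W(0) = 2500.
Unrolling gives the closed form W(n) = 2500 × (1.1)ⁿ.

W(n) = 1.1 × W(n-1), W(0) = 2500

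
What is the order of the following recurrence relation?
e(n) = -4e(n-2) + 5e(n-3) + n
The order is the largest lag k for which e(n-k) appears. Here the deepest term is e(n-3) (the n term is non-homogeneous and does not affect the order), so the order is 3.

Order 3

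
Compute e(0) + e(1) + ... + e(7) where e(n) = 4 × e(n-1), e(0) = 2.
Computing the sequence terms: 2, 8, 32, 128, 512, 2048, 8192, 32768
Adding these values together:

43690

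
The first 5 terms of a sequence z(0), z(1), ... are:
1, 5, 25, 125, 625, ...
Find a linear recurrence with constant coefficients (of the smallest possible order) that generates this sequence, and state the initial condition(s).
Look for the lowest-order linear relation among consecutive terms.
Observation: each term is 5× the previous.
Check at n=2: 5·5 = 25. ✓

z(n) = 5 × z(n-1), z(0) = 1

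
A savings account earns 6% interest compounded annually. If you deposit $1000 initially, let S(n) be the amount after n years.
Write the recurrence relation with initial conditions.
Each year the balance grows by 6%, i.e. is multiplied by 1 + 6/100 = 1.06, so S(n) = 1.06 × S(n-1). The initial deposit gives S(0) = 1000.
Unrolling gives the closed form S(n) = 1000 × (1.06)ⁿ.

S(n) = 1.06 × S(n-1), S(0) = 1000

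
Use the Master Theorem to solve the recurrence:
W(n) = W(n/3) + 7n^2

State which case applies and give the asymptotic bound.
Master Theorem template: W(n) = a·W(n/b) + f(n).
Here: a=1, b=3, f(n)=7n^2
Compute log_b(a) = log_3(1) = 0.
f(n) = 7n^2 = Ω(n^(0+ε)) with ε = 2, and the regularity condition holds (a·f(n/b) = (a/b^2)·f(n) with a/b^2 = 3^-2 < 1). Case 3: W(n) = Θ(f(n)) = Θ(n^2).

Case 3: W(n) = Θ(n^2)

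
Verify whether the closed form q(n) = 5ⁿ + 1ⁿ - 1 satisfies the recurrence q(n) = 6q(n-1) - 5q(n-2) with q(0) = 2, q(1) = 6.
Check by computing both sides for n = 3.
From the recurrence with q(0) = 2, q(1) = 6:
  q(0) = 2, q(1) = 6, q(2) = 26, q(3) = 126
  so the recurrence gives q(3) = 126.
From the proposed closed form q(n) = 5ⁿ + 1ⁿ - 1:
  q(3) = 125.
The recurrence gives 126 but the closed form gives 125, so the closed form does not satisfy the recurrence.

No, the closed form is incorrect.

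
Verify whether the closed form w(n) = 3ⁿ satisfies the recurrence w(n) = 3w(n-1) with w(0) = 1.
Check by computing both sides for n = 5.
From the recurrence with w(0) = 1:
  w(0) = 1, w(1) = 3, w(2) = 9, w(3) = 27, w(4) = 81, w(5) = 243
  so the recurrence gives w(5) = 243.
From the proposed closed form w(n) = 3ⁿ:
  w(5) = 243.
Both sides give 243 at n = 5, and the initial condition(s) match, so the closed form is consistent.

Yes, the closed form is correct.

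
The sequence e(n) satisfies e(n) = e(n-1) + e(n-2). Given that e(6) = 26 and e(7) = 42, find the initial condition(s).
Work backwards using e(k) = e(k+2) - e(k+1):
e(5) = e(7) - e(6) = 42 - 26 = 16
e(4) = e(6) - e(5) = 26 - 16 = 10
e(3) = e(5) - e(4) = 16 - 10 = 6
e(2) = e(4) - e(3) = 10 - 6 = 4
e(1) = e(3) - e(2) = 6 - 4 = 2
e(0) = e(2) - e(1) = 4 - 2 = 2

e(0) = 2, e(1) = 2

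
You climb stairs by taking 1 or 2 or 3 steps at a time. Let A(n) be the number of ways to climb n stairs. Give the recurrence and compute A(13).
Condition on the size of the last step (1 to 3): before it there were n-1, …, n-3 stairs climbed, and these cases are disjoint, so A(n) = A(n-1) + A(n-2) + A(n-3) (order-3 linear recurrence).
Initial conditions by direct count (compositions of i into parts ≤ 3): A(1) = 1; A(2) = 2; A(3) = 4.
Iterating the recurrence: A(4) = 7, A(5) = 13, A(6) = 24, A(7) = 44, A(8) = 81, A(9) = 149, A(10) = 274, A(11) = 504, A(12) = 927, A(13) = 1705.

A(n) = A(n-1) + A(n-2) + A(n-3), A(1) = 1, A(2) = 2, A(3) = 4; A(13) = 1705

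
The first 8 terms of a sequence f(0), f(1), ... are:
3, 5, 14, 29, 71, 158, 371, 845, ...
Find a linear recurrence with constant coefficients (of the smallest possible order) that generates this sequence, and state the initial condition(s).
Look for the lowest-order linear relation among consecutive terms.
Observation: f(n) - 1·f(n-1) - (3)·f(n-2) = 0 holds for the shown terms, and no order-1 relation f(n) = α·f(n-1) + β fits.
Check at n=3: 1·14 + (3)·5 = 29. ✓

f(n) = f(n-1) + 3f(n-2), f(0) = 3, f(1) = 5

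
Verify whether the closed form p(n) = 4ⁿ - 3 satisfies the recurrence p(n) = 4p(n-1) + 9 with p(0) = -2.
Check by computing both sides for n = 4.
From the recurrence with p(0) = -2:
  p(0) = -2, p(1) = 1, p(2) = 13, p(3) = 61, p(4) = 253
  so the recurrence gives p(4) = 253.
From the proposed closed form p(n) = 4ⁿ - 3:
  p(4) = 253.
Both sides give 253 at n = 4, and the initial condition(s) match, so the closed form is consistent.

Yes, the closed form is correct.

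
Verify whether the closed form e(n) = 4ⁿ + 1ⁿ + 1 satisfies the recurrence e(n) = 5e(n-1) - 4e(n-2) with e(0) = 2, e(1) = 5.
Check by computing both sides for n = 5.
From the recurrence with e(0) = 2, e(1) = 5:
  e(0) = 2, e(1) = 5, e(2) = 17, e(3) = 65, e(4) = 257, e(5) = 1025
  so the recurrence gives e(5) = 1025.
From the proposed closed form e(n) = 4ⁿ + 1ⁿ + 1:
  e(5) = 1026.
The recurrence gives 1025 but the closed form gives 1026, so the closed form does not satisfy the recurrence.

No, the closed form is incorrect.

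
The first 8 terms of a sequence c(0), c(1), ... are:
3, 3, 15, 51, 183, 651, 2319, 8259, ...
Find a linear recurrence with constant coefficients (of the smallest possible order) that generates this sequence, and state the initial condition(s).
Look for the lowest-order linear relation among consecutive terms.
Observation: c(n) - 3·c(n-1) - (2)·c(n-2) = 0 holds for the shown terms, and no order-1 relation c(n) = α·c(n-1) + β fits.
Check at n=3: 3·15 + (2)·3 = 51. ✓

c(n) = 3c(n-1) + 2c(n-2), c(0) = 3, c(1) = 3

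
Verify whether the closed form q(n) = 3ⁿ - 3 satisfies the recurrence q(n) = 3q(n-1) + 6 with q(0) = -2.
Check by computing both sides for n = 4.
From the recurrence with q(0) = -2:
  q(0) = -2, q(1) = 0, q(2) = 6, q(3) = 24, q(4) = 78
  so the recurrence gives q(4) = 78.
From the proposed closed form q(n) = 3ⁿ - 3:
  q(4) = 78.
Both sides give 78 at n = 4, and the initial condition(s) match, so the closed form is consistent.

Yes, the closed form is correct.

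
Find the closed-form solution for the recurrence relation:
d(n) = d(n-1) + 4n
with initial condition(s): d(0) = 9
Recurrence: d(n) = d(n-1) + 4n, initial: d(0) = 9.
Telescoping: d(n) = d(0) + 4·Σᵢ₌₁ⁿ i = 9 + 4·n(n+1)/2.

d(n) = 4·n(n+1)/2 + 9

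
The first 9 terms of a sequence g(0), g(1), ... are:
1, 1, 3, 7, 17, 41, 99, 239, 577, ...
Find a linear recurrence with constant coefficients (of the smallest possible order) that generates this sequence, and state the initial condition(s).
Look for the lowest-order linear relation among consecutive terms.
Observation: g(n) - 2·g(n-1) - (1)·g(n-2) = 0 holds for the shown terms, and no order-1 relation g(n) = α·g(n-1) + β fits.
Check at n=3: 2·3 + (1)·1 = 7. ✓

g(n) = 2g(n-1) + g(n-2), g(0) = 1, g(1) = 1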